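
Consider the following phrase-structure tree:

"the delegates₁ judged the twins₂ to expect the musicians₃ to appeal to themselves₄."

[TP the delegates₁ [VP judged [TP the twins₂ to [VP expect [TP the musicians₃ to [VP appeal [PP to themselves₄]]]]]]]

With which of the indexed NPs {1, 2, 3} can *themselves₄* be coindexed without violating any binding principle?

{3}

*themselves* is an anaphor, so Principle A applies: it must be bound in its binding domain.
Binding domain of *themselves₄*: the embedded TP, whose subject is the musicians₃.
*the delegates₁* c-commands the anaphor but is outside its binding domain → cannot satisfy Principle A.
*the twins₂* c-commands the anaphor but is outside its binding domain → cannot satisfy Principle A.
*the musicians₃* c-commands the anaphor within its binding domain → licit binder.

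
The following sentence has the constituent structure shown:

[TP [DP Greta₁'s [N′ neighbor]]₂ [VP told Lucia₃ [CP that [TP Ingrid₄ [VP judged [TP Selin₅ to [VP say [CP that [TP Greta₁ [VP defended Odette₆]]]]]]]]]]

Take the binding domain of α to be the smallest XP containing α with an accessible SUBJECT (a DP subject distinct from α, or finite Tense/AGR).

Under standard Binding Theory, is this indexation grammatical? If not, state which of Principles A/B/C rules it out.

The two coindexed NPs are *Greta₁* and *Greta₁*.
*Greta₁* is an R-expression; no coindexed NP c-commands it, so Principle C holds.
*Greta₁* is an R-expression; *Greta₁* does not c-command it, and no other NP shares its index, so Principle C is satisfied.
All principles are respected.

grammatical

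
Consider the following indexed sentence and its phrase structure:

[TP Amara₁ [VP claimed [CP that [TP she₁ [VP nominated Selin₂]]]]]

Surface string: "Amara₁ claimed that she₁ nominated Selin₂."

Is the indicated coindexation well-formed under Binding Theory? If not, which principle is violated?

The two coindexed NPs are *Amara₁* and *she₁*.
*she₁* is a pronoun; nothing c-commands it within its binding domain (the embedded TP.), so Principle B holds trivially.
*Amara₁* is an R-expression; *she₁* does not c-command it, and no other NP shares its index, so Principle C is satisfied.
All principles are respected.

grammatical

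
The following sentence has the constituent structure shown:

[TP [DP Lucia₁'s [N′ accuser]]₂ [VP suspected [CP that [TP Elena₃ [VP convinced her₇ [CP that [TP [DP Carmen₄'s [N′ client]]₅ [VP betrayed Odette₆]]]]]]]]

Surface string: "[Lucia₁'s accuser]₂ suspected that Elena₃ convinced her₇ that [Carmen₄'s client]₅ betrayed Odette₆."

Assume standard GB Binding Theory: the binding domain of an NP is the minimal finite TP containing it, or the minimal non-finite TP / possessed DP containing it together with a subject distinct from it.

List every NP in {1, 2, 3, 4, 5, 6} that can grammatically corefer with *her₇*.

*her* is a pronoun, so Principle B applies: it must be free in its binding domain.
Binding domain of *her₇*: the embedded TP, whose subject is Elena₃.
*Lucia₁* and the pronoun do not c-command one another → neither Principle B nor Principle C is at stake; coindexation permitted.
*[Lucia₁'s accuser]₂* c-commands the pronoun but from outside its binding domain, and is not c-commanded by it → coindexation permitted.
*Elena₃* c-commands the pronoun within its binding domain → coindexation would violate Principle B.
*Carmen₄*: the pronoun c-commands this R-expression → coindexation would violate Principle C on *Carmen₄*.
*[Carmen₄'s client]₅*: the pronoun c-commands this R-expression → coindexation would violate Principle C on *[Carmen₄'s client]₅*.
*Odette₆*: the pronoun c-commands this R-expression → coindexation would violate Principle C on *Odette₆*.

{1, 2}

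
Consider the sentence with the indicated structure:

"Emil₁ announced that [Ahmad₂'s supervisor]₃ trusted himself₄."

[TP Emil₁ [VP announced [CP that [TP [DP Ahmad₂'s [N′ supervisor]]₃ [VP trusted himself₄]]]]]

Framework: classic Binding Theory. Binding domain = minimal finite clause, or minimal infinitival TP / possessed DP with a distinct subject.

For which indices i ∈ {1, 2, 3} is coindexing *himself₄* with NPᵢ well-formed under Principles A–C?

*himself* is an anaphor, so Principle A applies: it must be bound in its binding domain.
Binding domain of *himself₄*: the embedded TP, whose subject is [Ahmad₂'s supervisor]₃.
*Emil₁* c-commands the anaphor but is outside its binding domain → cannot satisfy Principle A.
*Ahmad₂* does not c-command the anaphor → cannot bind it.
*[Ahmad₂'s supervisor]₃* c-commands the anaphor within its binding domain → licit binder.

{3}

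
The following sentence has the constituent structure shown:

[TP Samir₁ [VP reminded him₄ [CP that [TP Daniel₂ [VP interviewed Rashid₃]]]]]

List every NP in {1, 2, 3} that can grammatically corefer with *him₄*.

*him* is a pronoun, so Principle B applies: it must be free in its binding domain.
Binding domain of *him₄*: the matrix TP, whose subject is Samir₁.
*Samir₁* c-commands the pronoun within its binding domain → coindexation would violate Principle B.
*Daniel₂*: the pronoun c-commands this R-expression → coindexation would violate Principle C on *Daniel₂*.
*Rashid₃*: the pronoun c-commands this R-expression → coindexation would violate Principle C on *Rashid₃*.

none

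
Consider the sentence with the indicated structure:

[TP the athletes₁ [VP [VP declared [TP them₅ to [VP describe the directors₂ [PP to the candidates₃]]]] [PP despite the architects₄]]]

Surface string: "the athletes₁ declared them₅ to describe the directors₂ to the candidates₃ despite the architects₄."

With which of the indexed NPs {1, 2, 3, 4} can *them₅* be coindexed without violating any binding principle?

{4}

*them* is a pronoun, so Principle B applies: it must be free in its binding domain.
Binding domain of *them₅*: the matrix TP, whose subject is the athletes₁.
*the athletes₁* c-commands the pronoun within its binding domain → coindexation would violate Principle B.
*the directors₂*: the pronoun c-commands this R-expression → coindexation would violate Principle C on *the directors₂*.
*the candidates₃*: the pronoun c-commands this R-expression → coindexation would violate Principle C on *the candidates₃*.
*the architects₄* and the pronoun do not c-command one another → neither Principle B nor Principle C is at stake; coindexation permitted.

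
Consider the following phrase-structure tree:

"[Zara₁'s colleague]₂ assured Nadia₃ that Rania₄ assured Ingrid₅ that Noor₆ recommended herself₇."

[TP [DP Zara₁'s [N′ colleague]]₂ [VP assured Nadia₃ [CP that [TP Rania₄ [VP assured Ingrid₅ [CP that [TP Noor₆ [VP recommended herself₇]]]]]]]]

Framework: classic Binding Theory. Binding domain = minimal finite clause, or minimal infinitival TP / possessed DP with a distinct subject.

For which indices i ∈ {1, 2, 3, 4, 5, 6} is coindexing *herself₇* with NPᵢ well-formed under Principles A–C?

*herself* is an anaphor, so Principle A applies: it must be bound in its binding domain.
Binding domain of *herself₇*: the embedded TP, whose subject is Noor₆.
*Zara₁* does not c-command the anaphor → cannot bind it.
*[Zara₁'s colleague]₂* c-commands the anaphor but is outside its binding domain → cannot satisfy Principle A.
*Nadia₃* c-commands the anaphor but is outside its binding domain → cannot satisfy Principle A.
*Rania₄* c-commands the anaphor but is outside its binding domain → cannot satisfy Principle A.
*Ingrid₅* c-commands the anaphor but is outside its binding domain → cannot satisfy Principle A.
*Noor₆* c-commands the anaphor within its binding domain → licit binder.

{6}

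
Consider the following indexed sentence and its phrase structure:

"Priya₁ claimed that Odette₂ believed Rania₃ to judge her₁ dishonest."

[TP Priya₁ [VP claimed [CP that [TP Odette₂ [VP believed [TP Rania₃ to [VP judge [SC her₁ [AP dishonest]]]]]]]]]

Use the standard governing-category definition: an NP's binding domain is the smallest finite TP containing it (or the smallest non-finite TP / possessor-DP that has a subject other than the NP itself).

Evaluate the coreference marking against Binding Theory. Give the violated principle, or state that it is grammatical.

The two coindexed NPs are *Priya₁* and *her₁*.
*her₁* is a pronoun; its binding domain is the embedded TP, whose subject is Rania₃. Within that domain it is c-commanded only by *Rania₃*, which carries a different index — the pronoun is free locally, so Principle B holds.
*Priya₁* is an R-expression; *her₁* does not c-command it, and no other NP shares its index, so Principle C is satisfied.
All principles are respected.

grammatical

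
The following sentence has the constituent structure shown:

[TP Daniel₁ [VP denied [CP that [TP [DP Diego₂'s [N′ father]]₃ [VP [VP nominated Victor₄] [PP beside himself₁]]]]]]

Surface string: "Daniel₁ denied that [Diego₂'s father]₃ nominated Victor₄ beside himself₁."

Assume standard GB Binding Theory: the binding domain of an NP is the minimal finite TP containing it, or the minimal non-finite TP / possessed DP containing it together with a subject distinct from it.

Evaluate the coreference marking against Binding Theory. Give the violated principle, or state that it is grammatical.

Principle A

The two coindexed NPs are *Daniel₁* and *himself₁*.
*himself₁* is an anaphor. Principle A requires it to be bound within its binding domain — the embedded TP, whose subject is [Diego₂'s father]₃.
Within that domain it is c-commanded by *[Diego₂'s father]₃*, which does not share its index.
*Daniel₁* does c-command the anaphor, but from outside its binding domain.
The anaphor is unbound in its domain → Principle A violation.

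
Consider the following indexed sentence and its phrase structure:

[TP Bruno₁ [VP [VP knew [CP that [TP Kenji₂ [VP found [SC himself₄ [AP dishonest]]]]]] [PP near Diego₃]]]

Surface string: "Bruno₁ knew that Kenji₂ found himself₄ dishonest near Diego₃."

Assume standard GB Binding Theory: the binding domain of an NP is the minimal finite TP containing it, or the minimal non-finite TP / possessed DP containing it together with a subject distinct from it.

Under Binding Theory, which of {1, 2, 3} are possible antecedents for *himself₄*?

{2}

*himself* is an anaphor, so Principle A applies: it must be bound in its binding domain.
Binding domain of *himself₄*: the embedded TP, whose subject is Kenji₂.
*Bruno₁* c-commands the anaphor but is outside its binding domain → cannot satisfy Principle A.
*Kenji₂* c-commands the anaphor within its binding domain → licit binder.
*Diego₃* does not c-command the anaphor → cannot bind it.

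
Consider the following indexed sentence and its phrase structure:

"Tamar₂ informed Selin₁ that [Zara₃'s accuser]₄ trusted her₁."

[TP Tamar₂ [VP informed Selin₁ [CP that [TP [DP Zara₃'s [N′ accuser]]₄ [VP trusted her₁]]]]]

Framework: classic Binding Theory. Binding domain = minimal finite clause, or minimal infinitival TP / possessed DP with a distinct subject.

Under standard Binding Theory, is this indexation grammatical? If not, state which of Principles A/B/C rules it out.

grammatical

The two coindexed NPs are *Selin₁* and *her₁*.
*her₁* is a pronoun; its binding domain is the embedded TP, whose subject is [Zara₃'s accuser]₄. Within that domain it is c-commanded only by *[Zara₃'s accuser]₄*, which carries a different index — the pronoun is free locally, so Principle B holds.
*Selin₁* is an R-expression; *her₁* does not c-command it, and no other NP shares its index, so Principle C is satisfied.
All principles are respected.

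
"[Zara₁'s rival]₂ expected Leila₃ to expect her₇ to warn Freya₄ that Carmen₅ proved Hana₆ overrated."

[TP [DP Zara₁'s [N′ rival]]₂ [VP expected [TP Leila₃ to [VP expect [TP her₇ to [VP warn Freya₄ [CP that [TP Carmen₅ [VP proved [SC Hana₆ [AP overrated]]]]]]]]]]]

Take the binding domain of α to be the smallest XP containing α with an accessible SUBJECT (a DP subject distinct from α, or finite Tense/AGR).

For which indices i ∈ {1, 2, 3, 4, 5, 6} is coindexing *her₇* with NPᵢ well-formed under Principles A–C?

{1, 2}

*her* is a pronoun, so Principle B applies: it must be free in its binding domain.
Binding domain of *her₇*: the embedded TP, whose subject is Leila₃.
*Zara₁* and the pronoun do not c-command one another → neither Principle B nor Principle C is at stake; coindexation permitted.
*[Zara₁'s rival]₂* c-commands the pronoun but from outside its binding domain, and is not c-commanded by it → coindexation permitted.
*Leila₃* c-commands the pronoun within its binding domain → coindexation would violate Principle B.
*Freya₄*: the pronoun c-commands this R-expression → coindexation would violate Principle C on *Freya₄*.
*Carmen₅*: the pronoun c-commands this R-expression → coindexation would violate Principle C on *Carmen₅*.
*Hana₆*: the pronoun c-commands this R-expression → coindexation would violate Principle C on *Hana₆*.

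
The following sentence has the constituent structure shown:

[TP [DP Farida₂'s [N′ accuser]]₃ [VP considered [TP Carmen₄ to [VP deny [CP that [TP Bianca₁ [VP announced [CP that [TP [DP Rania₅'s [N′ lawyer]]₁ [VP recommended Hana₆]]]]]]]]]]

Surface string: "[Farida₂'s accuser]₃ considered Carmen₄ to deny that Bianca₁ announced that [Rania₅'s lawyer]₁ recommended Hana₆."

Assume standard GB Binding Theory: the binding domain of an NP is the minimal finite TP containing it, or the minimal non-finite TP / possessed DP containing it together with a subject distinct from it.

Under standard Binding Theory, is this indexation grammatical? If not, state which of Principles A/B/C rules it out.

Principle C

The two coindexed NPs are *[Rania₅'s lawyer]₁* and *Bianca₁*.
*[Rania₅'s lawyer]₁* is an R-expression. Principle C requires it to be free everywhere.
*Bianca₁* c-commands it and carries the same index.
The R-expression is bound → Principle C violation.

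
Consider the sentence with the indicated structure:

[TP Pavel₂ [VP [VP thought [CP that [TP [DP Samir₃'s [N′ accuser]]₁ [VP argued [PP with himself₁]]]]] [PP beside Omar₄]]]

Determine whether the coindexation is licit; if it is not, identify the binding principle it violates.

grammatical

The two coindexed NPs are *[Samir₃'s accuser]₁* and *himself₁*.
*himself₁* is an anaphor; its binding domain is the embedded TP, whose subject is [Samir₃'s accuser]₁. *[Samir₃'s accuser]₁* c-commands it within that domain and shares its index, so Principle A is satisfied.
*[Samir₃'s accuser]₁* is an R-expression; *himself₁* does not c-command it, and no other NP shares its index, so Principle C is satisfied.
All principles are respected.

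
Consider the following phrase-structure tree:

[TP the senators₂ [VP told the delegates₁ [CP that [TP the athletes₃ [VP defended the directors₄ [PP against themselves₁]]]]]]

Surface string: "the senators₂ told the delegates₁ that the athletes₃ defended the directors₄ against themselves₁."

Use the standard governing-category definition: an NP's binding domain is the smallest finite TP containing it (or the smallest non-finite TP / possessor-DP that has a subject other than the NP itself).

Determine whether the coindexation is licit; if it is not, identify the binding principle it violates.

The two coindexed NPs are *the delegates₁* and *themselves₁*.
*themselves₁* is an anaphor. Principle A requires it to be bound within its binding domain — the embedded TP, whose subject is the athletes₃.
Within that domain it is c-commanded by *the athletes₃*, *the directors₄*, none of which share its index.
*the delegates₁* does c-command the anaphor, but from outside its binding domain.
The anaphor is unbound in its domain → Principle A violation.

Principle A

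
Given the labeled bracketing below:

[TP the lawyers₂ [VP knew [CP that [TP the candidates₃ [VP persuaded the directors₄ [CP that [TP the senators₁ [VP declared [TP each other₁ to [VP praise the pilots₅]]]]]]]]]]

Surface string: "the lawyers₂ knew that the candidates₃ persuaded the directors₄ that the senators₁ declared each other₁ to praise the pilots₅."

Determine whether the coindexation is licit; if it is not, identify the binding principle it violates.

grammatical

The two coindexed NPs are *the senators₁* and *each other₁*.
*each other₁* is an anaphor; its binding domain is the embedded TP, whose subject is the senators₁. *the senators₁* c-commands it within that domain and shares its index, so Principle A is satisfied.
*the senators₁* is an R-expression; *each other₁* does not c-command it, and no other NP shares its index, so Principle C is satisfied.
All principles are respected.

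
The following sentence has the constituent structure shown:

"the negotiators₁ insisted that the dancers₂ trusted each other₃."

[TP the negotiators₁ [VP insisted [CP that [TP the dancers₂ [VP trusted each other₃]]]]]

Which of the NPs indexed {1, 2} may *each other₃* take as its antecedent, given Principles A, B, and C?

{2}

*each other* is an anaphor, so Principle A applies: it must be bound in its binding domain.
Binding domain of *each other₃*: the embedded TP, whose subject is the dancers₂.
*the negotiators₁* c-commands the anaphor but is outside its binding domain → cannot satisfy Principle A.
*the dancers₂* c-commands the anaphor within its binding domain → licit binder.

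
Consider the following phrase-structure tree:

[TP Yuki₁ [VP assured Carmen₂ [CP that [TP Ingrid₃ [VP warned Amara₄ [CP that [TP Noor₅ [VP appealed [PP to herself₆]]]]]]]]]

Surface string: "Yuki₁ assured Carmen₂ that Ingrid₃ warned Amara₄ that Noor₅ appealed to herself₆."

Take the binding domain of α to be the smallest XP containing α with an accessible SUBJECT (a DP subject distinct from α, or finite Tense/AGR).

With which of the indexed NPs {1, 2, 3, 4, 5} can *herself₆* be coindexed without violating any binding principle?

{5}

*herself* is an anaphor, so Principle A applies: it must be bound in its binding domain.
Binding domain of *herself₆*: the embedded TP, whose subject is Noor₅.
*Yuki₁* c-commands the anaphor but is outside its binding domain → cannot satisfy Principle A.
*Carmen₂* c-commands the anaphor but is outside its binding domain → cannot satisfy Principle A.
*Ingrid₃* c-commands the anaphor but is outside its binding domain → cannot satisfy Principle A.
*Amara₄* c-commands the anaphor but is outside its binding domain → cannot satisfy Principle A.
*Noor₅* c-commands the anaphor within its binding domain → licit binder.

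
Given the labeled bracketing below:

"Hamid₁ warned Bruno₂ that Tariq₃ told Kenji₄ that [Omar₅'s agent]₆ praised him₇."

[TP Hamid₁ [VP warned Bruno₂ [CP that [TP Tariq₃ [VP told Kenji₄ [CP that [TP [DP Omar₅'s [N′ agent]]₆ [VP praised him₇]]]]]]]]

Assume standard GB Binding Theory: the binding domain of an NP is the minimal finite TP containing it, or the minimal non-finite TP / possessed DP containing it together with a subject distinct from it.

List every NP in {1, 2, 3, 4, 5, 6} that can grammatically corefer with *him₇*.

{1, 2, 3, 4, 5}

*him* is a pronoun, so Principle B applies: it must be free in its binding domain.
Binding domain of *him₇*: the embedded TP, whose subject is [Omar₅'s agent]₆.
*Hamid₁* c-commands the pronoun but from outside its binding domain, and is not c-commanded by it → coindexation permitted.
*Bruno₂* c-commands the pronoun but from outside its binding domain, and is not c-commanded by it → coindexation permitted.
*Tariq₃* c-commands the pronoun but from outside its binding domain, and is not c-commanded by it → coindexation permitted.
*Kenji₄* c-commands the pronoun but from outside its binding domain, and is not c-commanded by it → coindexation permitted.
*Omar₅* and the pronoun do not c-command one another → neither Principle B nor Principle C is at stake; coindexation permitted.
*[Omar₅'s agent]₆* c-commands the pronoun within its binding domain → coindexation would violate Principle B.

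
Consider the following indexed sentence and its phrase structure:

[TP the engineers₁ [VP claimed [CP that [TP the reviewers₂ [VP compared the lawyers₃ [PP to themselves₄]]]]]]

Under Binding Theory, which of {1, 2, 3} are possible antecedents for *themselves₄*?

{2, 3}

*themselves* is an anaphor, so Principle A applies: it must be bound in its binding domain.
Binding domain of *themselves₄*: the embedded TP, whose subject is the reviewers₂.
*the engineers₁* c-commands the anaphor but is outside its binding domain → cannot satisfy Principle A.
*the reviewers₂* c-commands the anaphor within its binding domain → licit binder.
*the lawyers₃* c-commands the anaphor within its binding domain → licit binder.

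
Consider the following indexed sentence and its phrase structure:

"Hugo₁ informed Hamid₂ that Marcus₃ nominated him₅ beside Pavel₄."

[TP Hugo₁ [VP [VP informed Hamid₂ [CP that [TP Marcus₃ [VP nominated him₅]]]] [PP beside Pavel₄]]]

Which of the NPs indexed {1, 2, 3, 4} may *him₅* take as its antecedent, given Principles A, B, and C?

{1, 2, 4}

*him* is a pronoun, so Principle B applies: it must be free in its binding domain.
Binding domain of *him₅*: the embedded TP, whose subject is Marcus₃.
*Hugo₁* c-commands the pronoun but from outside its binding domain, and is not c-commanded by it → coindexation permitted.
*Hamid₂* c-commands the pronoun but from outside its binding domain, and is not c-commanded by it → coindexation permitted.
*Marcus₃* c-commands the pronoun within its binding domain → coindexation would violate Principle B.
*Pavel₄* and the pronoun do not c-command one another → neither Principle B nor Principle C is at stake; coindexation permitted.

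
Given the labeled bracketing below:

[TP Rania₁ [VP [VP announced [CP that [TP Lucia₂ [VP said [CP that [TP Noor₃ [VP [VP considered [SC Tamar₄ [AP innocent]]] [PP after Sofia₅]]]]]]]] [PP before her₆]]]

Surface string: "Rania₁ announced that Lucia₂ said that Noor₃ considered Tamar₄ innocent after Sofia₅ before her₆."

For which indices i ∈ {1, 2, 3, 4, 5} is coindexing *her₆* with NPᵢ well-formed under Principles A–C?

{2, 3, 4, 5}

*her* is a pronoun, so Principle B applies: it must be free in its binding domain.
Binding domain of *her₆*: the matrix TP, whose subject is Rania₁.
*Rania₁* c-commands the pronoun within its binding domain → coindexation would violate Principle B.
*Lucia₂* and the pronoun do not c-command one another → neither Principle B nor Principle C is at stake; coindexation permitted.
*Noor₃* and the pronoun do not c-command one another → neither Principle B nor Principle C is at stake; coindexation permitted.
*Tamar₄* and the pronoun do not c-command one another → neither Principle B nor Principle C is at stake; coindexation permitted.
*Sofia₅* and the pronoun do not c-command one another → neither Principle B nor Principle C is at stake; coindexation permitted.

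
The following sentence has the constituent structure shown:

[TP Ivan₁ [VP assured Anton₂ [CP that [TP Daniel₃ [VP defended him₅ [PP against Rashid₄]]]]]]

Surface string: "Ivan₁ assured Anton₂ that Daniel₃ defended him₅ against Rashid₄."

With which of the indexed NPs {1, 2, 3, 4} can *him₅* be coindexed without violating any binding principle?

{1, 2}

*him* is a pronoun, so Principle B applies: it must be free in its binding domain.
Binding domain of *him₅*: the embedded TP, whose subject is Daniel₃.
*Ivan₁* c-commands the pronoun but from outside its binding domain, and is not c-commanded by it → coindexation permitted.
*Anton₂* c-commands the pronoun but from outside its binding domain, and is not c-commanded by it → coindexation permitted.
*Daniel₃* c-commands the pronoun within its binding domain → coindexation would violate Principle B.
*Rashid₄*: the pronoun c-commands this R-expression → coindexation would violate Principle C on *Rashid₄*.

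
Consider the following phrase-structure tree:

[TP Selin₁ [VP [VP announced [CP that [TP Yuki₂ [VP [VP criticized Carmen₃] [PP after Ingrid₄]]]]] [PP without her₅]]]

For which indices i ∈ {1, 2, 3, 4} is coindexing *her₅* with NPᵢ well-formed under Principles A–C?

{2, 3, 4}

*her* is a pronoun, so Principle B applies: it must be free in its binding domain.
Binding domain of *her₅*: the matrix TP, whose subject is Selin₁.
*Selin₁* c-commands the pronoun within its binding domain → coindexation would violate Principle B.
*Yuki₂* and the pronoun do not c-command one another → neither Principle B nor Principle C is at stake; coindexation permitted.
*Carmen₃* and the pronoun do not c-command one another → neither Principle B nor Principle C is at stake; coindexation permitted.
*Ingrid₄* and the pronoun do not c-command one another → neither Principle B nor Principle C is at stake; coindexation permitted.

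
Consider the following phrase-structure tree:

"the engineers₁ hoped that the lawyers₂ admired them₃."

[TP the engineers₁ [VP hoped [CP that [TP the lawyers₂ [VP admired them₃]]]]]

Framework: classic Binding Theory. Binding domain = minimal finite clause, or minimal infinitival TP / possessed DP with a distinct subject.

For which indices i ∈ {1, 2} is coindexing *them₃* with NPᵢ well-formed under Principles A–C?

{1}

*them* is a pronoun, so Principle B applies: it must be free in its binding domain.
Binding domain of *them₃*: the embedded TP, whose subject is the lawyers₂.
*the engineers₁* c-commands the pronoun but from outside its binding domain, and is not c-commanded by it → coindexation permitted.
*the lawyers₂* c-commands the pronoun within its binding domain → coindexation would violate Principle B.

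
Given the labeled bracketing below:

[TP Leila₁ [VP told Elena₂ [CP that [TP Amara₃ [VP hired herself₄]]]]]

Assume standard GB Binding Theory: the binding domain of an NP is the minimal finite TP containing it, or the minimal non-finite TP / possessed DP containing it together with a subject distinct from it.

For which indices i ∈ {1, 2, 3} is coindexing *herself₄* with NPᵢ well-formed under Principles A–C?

*herself* is an anaphor, so Principle A applies: it must be bound in its binding domain.
Binding domain of *herself₄*: the embedded TP, whose subject is Amara₃.
*Leila₁* c-commands the anaphor but is outside its binding domain → cannot satisfy Principle A.
*Elena₂* c-commands the anaphor but is outside its binding domain → cannot satisfy Principle A.
*Amara₃* c-commands the anaphor within its binding domain → licit binder.

{3}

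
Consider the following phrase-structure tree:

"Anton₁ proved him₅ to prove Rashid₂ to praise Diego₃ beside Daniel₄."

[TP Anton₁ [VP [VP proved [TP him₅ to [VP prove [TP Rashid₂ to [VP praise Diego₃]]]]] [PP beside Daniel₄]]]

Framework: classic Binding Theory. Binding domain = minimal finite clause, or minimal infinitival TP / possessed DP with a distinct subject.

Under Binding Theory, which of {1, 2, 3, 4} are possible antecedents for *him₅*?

*him* is a pronoun, so Principle B applies: it must be free in its binding domain.
Binding domain of *him₅*: the matrix TP, whose subject is Anton₁.
*Anton₁* c-commands the pronoun within its binding domain → coindexation would violate Principle B.
*Rashid₂*: the pronoun c-commands this R-expression → coindexation would violate Principle C on *Rashid₂*.
*Diego₃*: the pronoun c-commands this R-expression → coindexation would violate Principle C on *Diego₃*.
*Daniel₄* and the pronoun do not c-command one another → neither Principle B nor Principle C is at stake; coindexation permitted.

{4}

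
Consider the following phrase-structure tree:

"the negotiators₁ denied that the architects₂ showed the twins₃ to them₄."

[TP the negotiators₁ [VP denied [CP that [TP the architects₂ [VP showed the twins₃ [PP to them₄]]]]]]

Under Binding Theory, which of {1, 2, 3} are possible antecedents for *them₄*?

{1}

*them* is a pronoun, so Principle B applies: it must be free in its binding domain.
Binding domain of *them₄*: the embedded TP, whose subject is the architects₂.
*the negotiators₁* c-commands the pronoun but from outside its binding domain, and is not c-commanded by it → coindexation permitted.
*the architects₂* c-commands the pronoun within its binding domain → coindexation would violate Principle B.
*the twins₃* c-commands the pronoun within its binding domain → coindexation would violate Principle B.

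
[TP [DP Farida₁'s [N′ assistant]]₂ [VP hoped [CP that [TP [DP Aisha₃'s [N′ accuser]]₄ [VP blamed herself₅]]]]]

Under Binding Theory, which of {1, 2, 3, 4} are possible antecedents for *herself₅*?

{4}

*herself* is an anaphor, so Principle A applies: it must be bound in its binding domain.
Binding domain of *herself₅*: the embedded TP, whose subject is [Aisha₃'s accuser]₄.
*Farida₁* does not c-command the anaphor → cannot bind it.
*[Farida₁'s assistant]₂* c-commands the anaphor but is outside its binding domain → cannot satisfy Principle A.
*Aisha₃* does not c-command the anaphor → cannot bind it.
*[Aisha₃'s accuser]₄* c-commands the anaphor within its binding domain → licit binder.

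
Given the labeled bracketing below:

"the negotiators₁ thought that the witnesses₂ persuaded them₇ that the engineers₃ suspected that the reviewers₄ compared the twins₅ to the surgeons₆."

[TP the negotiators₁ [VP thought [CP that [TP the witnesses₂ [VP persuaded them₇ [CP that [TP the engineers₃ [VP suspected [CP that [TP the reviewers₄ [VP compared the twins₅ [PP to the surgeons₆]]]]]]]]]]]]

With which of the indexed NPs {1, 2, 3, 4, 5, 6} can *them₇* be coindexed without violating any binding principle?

*them* is a pronoun, so Principle B applies: it must be free in its binding domain.
Binding domain of *them₇*: the embedded TP, whose subject is the witnesses₂.
*the negotiators₁* c-commands the pronoun but from outside its binding domain, and is not c-commanded by it → coindexation permitted.
*the witnesses₂* c-commands the pronoun within its binding domain → coindexation would violate Principle B.
*the engineers₃*: the pronoun c-commands this R-expression → coindexation would violate Principle C on *the engineers₃*.
*the reviewers₄*: the pronoun c-commands this R-expression → coindexation would violate Principle C on *the reviewers₄*.
*the twins₅*: the pronoun c-commands this R-expression → coindexation would violate Principle C on *the twins₅*.
*the surgeons₆*: the pronoun c-commands this R-expression → coindexation would violate Principle C on *the surgeons₆*.

{1}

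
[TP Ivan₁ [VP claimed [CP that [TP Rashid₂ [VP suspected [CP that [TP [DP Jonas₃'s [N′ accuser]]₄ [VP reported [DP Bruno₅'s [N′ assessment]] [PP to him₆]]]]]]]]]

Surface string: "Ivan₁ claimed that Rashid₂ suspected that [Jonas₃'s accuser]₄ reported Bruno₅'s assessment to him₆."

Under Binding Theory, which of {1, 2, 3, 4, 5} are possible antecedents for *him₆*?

*him* is a pronoun, so Principle B applies: it must be free in its binding domain.
Binding domain of *him₆*: the embedded TP, whose subject is [Jonas₃'s accuser]₄.
*Ivan₁* c-commands the pronoun but from outside its binding domain, and is not c-commanded by it → coindexation permitted.
*Rashid₂* c-commands the pronoun but from outside its binding domain, and is not c-commanded by it → coindexation permitted.
*Jonas₃* and the pronoun do not c-command one another → neither Principle B nor Principle C is at stake; coindexation permitted.
*[Jonas₃'s accuser]₄* c-commands the pronoun within its binding domain → coindexation would violate Principle B.
*Bruno₅* and the pronoun do not c-command one another → neither Principle B nor Principle C is at stake; coindexation permitted.

{1, 2, 3, 5}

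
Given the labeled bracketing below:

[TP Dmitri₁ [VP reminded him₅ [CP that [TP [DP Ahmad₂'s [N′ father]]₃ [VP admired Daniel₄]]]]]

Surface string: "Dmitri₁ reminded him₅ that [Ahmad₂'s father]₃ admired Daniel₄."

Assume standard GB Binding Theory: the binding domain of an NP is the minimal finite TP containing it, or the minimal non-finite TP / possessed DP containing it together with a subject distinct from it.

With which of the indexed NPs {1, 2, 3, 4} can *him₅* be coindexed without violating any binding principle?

*him* is a pronoun, so Principle B applies: it must be free in its binding domain.
Binding domain of *him₅*: the matrix TP, whose subject is Dmitri₁.
*Dmitri₁* c-commands the pronoun within its binding domain → coindexation would violate Principle B.
*Ahmad₂*: the pronoun c-commands this R-expression → coindexation would violate Principle C on *Ahmad₂*.
*[Ahmad₂'s father]₃*: the pronoun c-commands this R-expression → coindexation would violate Principle C on *[Ahmad₂'s father]₃*.
*Daniel₄*: the pronoun c-commands this R-expression → coindexation would violate Principle C on *Daniel₄*.

none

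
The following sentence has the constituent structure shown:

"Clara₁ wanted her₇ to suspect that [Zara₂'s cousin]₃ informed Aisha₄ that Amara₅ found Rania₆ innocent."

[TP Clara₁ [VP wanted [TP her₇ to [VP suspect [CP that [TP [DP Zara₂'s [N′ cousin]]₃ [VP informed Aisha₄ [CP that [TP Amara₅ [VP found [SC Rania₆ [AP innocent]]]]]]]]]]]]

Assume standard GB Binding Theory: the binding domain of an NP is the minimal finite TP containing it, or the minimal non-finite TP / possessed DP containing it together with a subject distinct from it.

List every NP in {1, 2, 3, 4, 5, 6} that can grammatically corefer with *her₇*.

none

*her* is a pronoun, so Principle B applies: it must be free in its binding domain.
Binding domain of *her₇*: the matrix TP, whose subject is Clara₁.
*Clara₁* c-commands the pronoun within its binding domain → coindexation would violate Principle B.
*Zara₂*: the pronoun c-commands this R-expression → coindexation would violate Principle C on *Zara₂*.
*[Zara₂'s cousin]₃*: the pronoun c-commands this R-expression → coindexation would violate Principle C on *[Zara₂'s cousin]₃*.
*Aisha₄*: the pronoun c-commands this R-expression → coindexation would violate Principle C on *Aisha₄*.
*Amara₅*: the pronoun c-commands this R-expression → coindexation would violate Principle C on *Amara₅*.
*Rania₆*: the pronoun c-commands this R-expression → coindexation would violate Principle C on *Rania₆*.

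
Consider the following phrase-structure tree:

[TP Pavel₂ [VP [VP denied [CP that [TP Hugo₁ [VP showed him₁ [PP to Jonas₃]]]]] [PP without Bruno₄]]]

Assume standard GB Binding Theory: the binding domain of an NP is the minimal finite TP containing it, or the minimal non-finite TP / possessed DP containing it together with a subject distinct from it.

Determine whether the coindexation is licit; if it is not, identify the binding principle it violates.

Principle B

The two coindexed NPs are *Hugo₁* and *him₁*.
*him₁* is a pronoun. Its binding domain is the embedded TP, whose subject is Hugo₁.
*Hugo₁* c-commands it within that domain and carries the same index.
The pronoun is locally bound → Principle B violation.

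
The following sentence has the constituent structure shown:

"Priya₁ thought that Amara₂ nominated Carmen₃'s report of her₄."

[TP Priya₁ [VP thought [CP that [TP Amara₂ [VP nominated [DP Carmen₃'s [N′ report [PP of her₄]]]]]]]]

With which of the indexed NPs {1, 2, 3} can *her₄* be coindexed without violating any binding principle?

*her* is a pronoun, so Principle B applies: it must be free in its binding domain.
Binding domain of *her₄*: the possessed DP, whose subject is Carmen₃.
*Priya₁* c-commands the pronoun but from outside its binding domain, and is not c-commanded by it → coindexation permitted.
*Amara₂* c-commands the pronoun but from outside its binding domain, and is not c-commanded by it → coindexation permitted.
*Carmen₃* c-commands the pronoun within its binding domain → coindexation would violate Principle B.

{1, 2}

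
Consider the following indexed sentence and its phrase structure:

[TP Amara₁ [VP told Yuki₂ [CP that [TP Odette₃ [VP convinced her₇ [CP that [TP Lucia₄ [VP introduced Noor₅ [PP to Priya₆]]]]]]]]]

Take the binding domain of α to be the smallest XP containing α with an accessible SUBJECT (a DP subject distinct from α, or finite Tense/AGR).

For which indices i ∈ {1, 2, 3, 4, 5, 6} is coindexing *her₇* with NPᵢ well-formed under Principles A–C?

{1, 2}

*her* is a pronoun, so Principle B applies: it must be free in its binding domain.
Binding domain of *her₇*: the embedded TP, whose subject is Odette₃.
*Amara₁* c-commands the pronoun but from outside its binding domain, and is not c-commanded by it → coindexation permitted.
*Yuki₂* c-commands the pronoun but from outside its binding domain, and is not c-commanded by it → coindexation permitted.
*Odette₃* c-commands the pronoun within its binding domain → coindexation would violate Principle B.
*Lucia₄*: the pronoun c-commands this R-expression → coindexation would violate Principle C on *Lucia₄*.
*Noor₅*: the pronoun c-commands this R-expression → coindexation would violate Principle C on *Noor₅*.
*Priya₆*: the pronoun c-commands this R-expression → coindexation would violate Principle C on *Priya₆*.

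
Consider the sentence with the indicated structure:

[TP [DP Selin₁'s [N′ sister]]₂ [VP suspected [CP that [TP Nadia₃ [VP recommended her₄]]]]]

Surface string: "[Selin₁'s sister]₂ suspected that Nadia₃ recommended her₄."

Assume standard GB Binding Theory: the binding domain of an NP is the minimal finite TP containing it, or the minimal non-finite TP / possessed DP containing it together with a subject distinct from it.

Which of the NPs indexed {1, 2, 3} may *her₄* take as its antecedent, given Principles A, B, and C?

*her* is a pronoun, so Principle B applies: it must be free in its binding domain.
Binding domain of *her₄*: the embedded TP, whose subject is Nadia₃.
*Selin₁* and the pronoun do not c-command one another → neither Principle B nor Principle C is at stake; coindexation permitted.
*[Selin₁'s sister]₂* c-commands the pronoun but from outside its binding domain, and is not c-commanded by it → coindexation permitted.
*Nadia₃* c-commands the pronoun within its binding domain → coindexation would violate Principle B.

{1, 2}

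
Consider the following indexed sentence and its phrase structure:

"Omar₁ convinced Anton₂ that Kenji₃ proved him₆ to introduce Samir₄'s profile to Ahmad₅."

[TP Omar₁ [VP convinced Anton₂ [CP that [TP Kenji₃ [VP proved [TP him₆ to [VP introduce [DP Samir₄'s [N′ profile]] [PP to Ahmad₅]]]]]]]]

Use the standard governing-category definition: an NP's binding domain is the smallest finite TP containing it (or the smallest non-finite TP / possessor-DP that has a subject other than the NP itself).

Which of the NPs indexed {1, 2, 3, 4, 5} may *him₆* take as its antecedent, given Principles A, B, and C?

*him* is a pronoun, so Principle B applies: it must be free in its binding domain.
Binding domain of *him₆*: the embedded TP, whose subject is Kenji₃.
*Omar₁* c-commands the pronoun but from outside its binding domain, and is not c-commanded by it → coindexation permitted.
*Anton₂* c-commands the pronoun but from outside its binding domain, and is not c-commanded by it → coindexation permitted.
*Kenji₃* c-commands the pronoun within its binding domain → coindexation would violate Principle B.
*Samir₄*: the pronoun c-commands this R-expression → coindexation would violate Principle C on *Samir₄*.
*Ahmad₅*: the pronoun c-commands this R-expression → coindexation would violate Principle C on *Ahmad₅*.

{1, 2}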